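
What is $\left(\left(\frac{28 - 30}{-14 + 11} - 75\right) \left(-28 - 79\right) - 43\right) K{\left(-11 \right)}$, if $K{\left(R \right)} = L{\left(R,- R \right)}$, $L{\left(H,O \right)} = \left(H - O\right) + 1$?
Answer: $-166124$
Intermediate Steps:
$L{\left(H,O \right)} = 1 + H - O$
$K{\left(R \right)} = 1 + 2 R$ ($K{\left(R \right)} = 1 + R - - R = 1 + R + R = 1 + 2 R$)
$\left(\left(\frac{28 - 30}{-14 + 11} - 75\right) \left(-28 - 79\right) - 43\right) K{\left(-11 \right)} = \left(\left(\frac{28 - 30}{-14 + 11} - 75\right) \left(-28 - 79\right) - 43\right) \left(1 + 2 \left(-11\right)\right) = \left(\left(- \frac{2}{-3} - 75\right) \left(-107\right) - 43\right) \left(1 - 22\right) = \left(\left(\left(-2\right) \left(- \frac{1}{3}\right) - 75\right) \left(-107\right) - 43\right) \left(-21\right) = \left(\left(\frac{2}{3} - 75\right) \left(-107\right) - 43\right) \left(-21\right) = \left(\left(- \frac{223}{3}\right) \left(-107\right) - 43\right) \left(-21\right) = \left(\frac{23861}{3} - 43\right) \left(-21\right) = \frac{23732}{3} \left(-21\right) = -166124$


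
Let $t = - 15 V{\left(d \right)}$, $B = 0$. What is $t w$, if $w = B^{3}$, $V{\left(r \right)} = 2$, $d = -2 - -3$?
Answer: $0$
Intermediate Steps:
$d = 1$ ($d = -2 + 3 = 1$)
$t = -30$ ($t = \left(-15\right) 2 = -30$)
$w = 0$ ($w = 0^{3} = 0$)
$t w = \left(-30\right) 0 = 0$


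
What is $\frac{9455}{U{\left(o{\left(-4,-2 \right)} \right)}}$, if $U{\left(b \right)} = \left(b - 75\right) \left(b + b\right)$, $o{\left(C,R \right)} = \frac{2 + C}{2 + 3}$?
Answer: $\frac{236375}{1508} \approx 156.75$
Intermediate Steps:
$o{\left(C,R \right)} = \frac{2}{5} + \frac{C}{5}$ ($o{\left(C,R \right)} = \frac{2 + C}{5} = \left(2 + C\right) \frac{1}{5} = \frac{2}{5} + \frac{C}{5}$)
$U{\left(b \right)} = 2 b \left(-75 + b\right)$ ($U{\left(b \right)} = \left(b - 75\right) 2 b = \left(-75 + b\right) 2 b = 2 b \left(-75 + b\right)$)
$\frac{9455}{U{\left(o{\left(-4,-2 \right)} \right)}} = \frac{9455}{2 \left(\frac{2}{5} + \frac{1}{5} \left(-4\right)\right) \left(-75 + \left(\frac{2}{5} + \frac{1}{5} \left(-4\right)\right)\right)} = \frac{9455}{2 \left(\frac{2}{5} - \frac{4}{5}\right) \left(-75 + \left(\frac{2}{5} - \frac{4}{5}\right)\right)} = \frac{9455}{2 \left(- \frac{2}{5}\right) \left(-75 - \frac{2}{5}\right)} = \frac{9455}{2 \left(- \frac{2}{5}\right) \left(- \frac{377}{5}\right)} = \frac{9455}{\frac{1508}{25}} = 9455 \cdot \frac{25}{1508} = \frac{236375}{1508}$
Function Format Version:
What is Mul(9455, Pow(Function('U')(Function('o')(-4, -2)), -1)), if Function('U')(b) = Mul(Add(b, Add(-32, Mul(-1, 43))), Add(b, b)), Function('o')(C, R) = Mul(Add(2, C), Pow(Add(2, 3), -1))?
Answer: Rational(236375, 1508) ≈ 156.75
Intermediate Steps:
Function('o')(C, R) = Add(Rational(2, 5), Mul(Rational(1, 5), C)) (Function('o')(C, R) = Mul(Add(2, C), Pow(5, -1)) = Mul(Add(2, C), Rational(1, 5)) = Add(Rational(2, 5), Mul(Rational(1, 5), C)))
Function('U')(b) = Mul(2, b, Add(-75, b)) (Function('U')(b) = Mul(Add(b, Add(-32, -43)), Mul(2, b)) = Mul(Add(b, -75), Mul(2, b)) = Mul(Add(-75, b), Mul(2, b)) = Mul(2, b, Add(-75, b)))
Mul(9455, Pow(Function('U')(Function('o')(-4, -2)), -1)) = Mul(9455, Pow(Mul(2, Add(Rational(2, 5), Mul(Rational(1, 5), -4)), Add(-75, Add(Rational(2, 5), Mul(Rational(1, 5), -4)))), -1)) = Mul(9455, Pow(Mul(2, Add(Rational(2, 5), Rational(-4, 5)), Add(-75, Add(Rational(2, 5), Rational(-4, 5)))), -1)) = Mul(9455, Pow(Mul(2, Rational(-2, 5), Add(-75, Rational(-2, 5))), -1)) = Mul(9455, Pow(Mul(2, Rational(-2, 5), Rational(-377, 5)), -1)) = Mul(9455, Pow(Rational(1508, 25), -1)) = Mul(9455, Rational(25, 1508)) = Rational(236375, 1508)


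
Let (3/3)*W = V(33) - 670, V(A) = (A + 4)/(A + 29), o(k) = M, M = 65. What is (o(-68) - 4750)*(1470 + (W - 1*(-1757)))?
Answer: -742905135/62 ≈ -1.1982e+7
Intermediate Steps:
o(k) = 65
V(A) = (4 + A)/(29 + A)
W = -41503/62 (W = (4 + 33)/(29 + 33) - 670 = 37/62 - 670 = -41503/62 ≈ -669.40)
(o(-68) - 4750)*(1470 + (W - 1*(-1757))) = (65 - 4750)*(1470 + (-41503/62 - 1*(-1757))) = -4685*(1470 + (-41503/62 + 1757)) = -4685*(1470 + 67431/62) = -4685*158571/62 = -742905135/62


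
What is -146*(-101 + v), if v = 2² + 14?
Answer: 12118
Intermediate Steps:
v = 18 (v = 4 + 14 = 18)
-146*(-101 + v) = -146*(-101 + 18) = -146*(-83) = 12118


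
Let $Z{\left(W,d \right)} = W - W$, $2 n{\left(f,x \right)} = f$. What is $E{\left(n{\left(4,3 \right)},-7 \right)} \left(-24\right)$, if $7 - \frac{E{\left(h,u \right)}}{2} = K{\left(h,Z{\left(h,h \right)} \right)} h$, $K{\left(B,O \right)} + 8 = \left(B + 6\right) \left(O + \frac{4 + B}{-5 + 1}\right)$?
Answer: $-2256$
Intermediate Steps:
$n{\left(f,x \right)} = \frac{f}{2}$
$Z{\left(W,d \right)} = 0$
$K{\left(B,O \right)} = -8 + \left(6 + B\right) \left(-1 + O - \frac{B}{4}\right)$ ($K{\left(B,O \right)} = -8 + \left(B + 6\right) \left(O + \frac{4 + B}{-5 + 1}\right) = -8 + \left(6 + B\right) \left(O + \frac{4 + B}{-4}\right) = -8 + \left(6 + B\right) \left(O + \left(4 + B\right) \left(- \frac{1}{4}\right)\right) = -8 + \left(6 + B\right) \left(O - \left(1 + \frac{B}{4}\right)\right) = -8 + \left(6 + B\right) \left(-1 + O - \frac{B}{4}\right)$)
$E{\left(h,u \right)} = 14 - 2 h \left(-14 - \frac{5 h}{2} - \frac{h^{2}}{4}\right)$ ($E{\left(h,u \right)} = 14 - 2 \left(-14 + 6 \cdot 0 - \frac{5 h}{2} - \frac{h^{2}}{4} + h 0\right) h = 14 - 2 \left(-14 + 0 - \frac{5 h}{2} - \frac{h^{2}}{4} + 0\right) h = 14 - 2 \left(-14 - \frac{5 h}{2} - \frac{h^{2}}{4}\right) h = 14 - 2 h \left(-14 - \frac{5 h}{2} - \frac{h^{2}}{4}\right)$)
$E{\left(n{\left(4,3 \right)},-7 \right)} \left(-24\right) = \left(14 + \frac{\frac{1}{2} \cdot 4 \left(56 + \left(\frac{1}{2} \cdot 4\right)^{2} + 10 \cdot \frac{1}{2} \cdot 4\right)}{2}\right) \left(-24\right) = \left(14 + \frac{1}{2} \cdot 2 \left(56 + 2^{2} + 10 \cdot 2\right)\right) \left(-24\right) = \left(14 + \frac{1}{2} \cdot 2 \left(56 + 4 + 20\right)\right) \left(-24\right) = \left(14 + \frac{1}{2} \cdot 2 \cdot 80\right) \left(-24\right) = \left(14 + 80\right) \left(-24\right) = 94 \left(-24\right) = -2256$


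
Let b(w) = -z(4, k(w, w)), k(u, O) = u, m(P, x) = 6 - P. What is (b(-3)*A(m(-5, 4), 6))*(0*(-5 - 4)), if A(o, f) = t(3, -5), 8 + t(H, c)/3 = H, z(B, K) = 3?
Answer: 0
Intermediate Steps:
t(H, c) = -24 + 3*H
A(o, f) = -15 (A(o, f) = -24 + 3*3 = -24 + 9 = -15)
b(w) = -3 (b(w) = -1*3 = -3)
(b(-3)*A(m(-5, 4), 6))*(0*(-5 - 4)) = (-3*(-15))*(0*(-5 - 4)) = 45*(0*(-9)) = 45*0 = 0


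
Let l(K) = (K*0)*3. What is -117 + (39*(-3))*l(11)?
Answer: -117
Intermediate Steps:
l(K) = 0 (l(K) = 0*3 = 0)
-117 + (39*(-3))*l(11) = -117 + (39*(-3))*0 = -117 - 117*0 = -117 + 0 = -117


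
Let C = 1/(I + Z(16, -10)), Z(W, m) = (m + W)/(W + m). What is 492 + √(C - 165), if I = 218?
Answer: 492 + I*√7913346/219 ≈ 492.0 + 12.845*I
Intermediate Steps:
Z(W, m) = 1 (Z(W, m) = (W + m)/(W + m) = 1)
C = 1/219 (C = 1/(218 + 1) = 1/219 ≈ 0.0045662)
492 + √(C - 165) = 492 + √(1/219 - 165) = 492 + √(-36134/219) = 492 + I*√7913346/219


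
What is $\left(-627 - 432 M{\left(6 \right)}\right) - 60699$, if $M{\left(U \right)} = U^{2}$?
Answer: $-76878$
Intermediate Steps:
$\left(-627 - 432 M{\left(6 \right)}\right) - 60699 = \left(-627 - 432 \cdot 6^{2}\right) - 60699 = \left(-627 - 15552\right) - 60699 = -16179 - 60699 = -76878$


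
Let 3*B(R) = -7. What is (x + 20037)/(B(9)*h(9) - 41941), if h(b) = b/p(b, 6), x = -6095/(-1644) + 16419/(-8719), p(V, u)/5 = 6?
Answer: -1436186144005/3005969188506 ≈ -0.47778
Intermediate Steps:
p(V, u) = 30 (p(V, u) = 5*6 = 30)
B(R) = -7/3 (B(R) = (1/3)*(-7) = -7/3)
x = 26149469/14334036 (x = -6095*(-1/1644) + 16419*(-1/8719) = 6095/1644 - 16419/8719 = 26149469/14334036 ≈ 1.8243)
h(b) = b/30
(x + 20037)/(B(9)*h(9) - 41941) = (26149469/14334036 + 20037)/(-7*9/90 - 41941) = 287237228801/(14334036*(-7/3*3/10 - 41941)) = 287237228801/(14334036*(-7/10 - 41941)) = 287237228801/(14334036*(-419417/10)) = (287237228801/14334036)*(-10/419417) = -1436186144005/3005969188506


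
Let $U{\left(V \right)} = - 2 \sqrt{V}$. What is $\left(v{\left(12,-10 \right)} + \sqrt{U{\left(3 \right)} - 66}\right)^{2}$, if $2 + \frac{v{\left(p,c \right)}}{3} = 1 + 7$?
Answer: $\left(18 + i \sqrt{2} \sqrt{33 + \sqrt{3}}\right)^{2} \approx 254.54 + 300.04 i$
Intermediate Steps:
$v{\left(p,c \right)} = 18$ ($v{\left(p,c \right)} = -6 + 3 \left(1 + 7\right) = -6 + 3 \cdot 8 = -6 + 24 = 18$)
$\left(v{\left(12,-10 \right)} + \sqrt{U{\left(3 \right)} - 66}\right)^{2} = \left(18 + \sqrt{- 2 \sqrt{3} - 66}\right)^{2} = \left(18 + \sqrt{-66 - 2 \sqrt{3}}\right)^{2}$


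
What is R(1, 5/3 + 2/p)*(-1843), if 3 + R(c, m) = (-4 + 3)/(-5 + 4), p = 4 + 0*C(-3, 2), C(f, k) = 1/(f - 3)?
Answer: 3686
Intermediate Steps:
C(f, k) = 1/(-3 + f)
p = 4 (p = 4 + 0/(-3 - 3) = 4 + 0/(-6) = 4 + 0*(-1/6) = 4 + 0 = 4)
R(c, m) = -2 (R(c, m) = -3 + (-4 + 3)/(-5 + 4) = -3 - 1/(-1) = -3 - 1*(-1) = -3 + 1 = -2)
R(1, 5/3 + 2/p)*(-1843) = -2*(-1843) = 3686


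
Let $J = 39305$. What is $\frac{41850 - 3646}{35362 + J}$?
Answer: $\frac{38204}{74667} \approx 0.51166$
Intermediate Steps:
$\frac{41850 - 3646}{35362 + J} = \frac{41850 - 3646}{35362 + 39305} = \frac{38204}{74667}$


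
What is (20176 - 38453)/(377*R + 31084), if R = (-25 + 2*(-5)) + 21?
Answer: -18277/25806 ≈ -0.70825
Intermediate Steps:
R = -14 (R = (-25 - 10) + 21 = -35 + 21 = -14)
(20176 - 38453)/(377*R + 31084) = (20176 - 38453)/(377*(-14) + 31084) = -18277/(-5278 + 31084) = -18277/25806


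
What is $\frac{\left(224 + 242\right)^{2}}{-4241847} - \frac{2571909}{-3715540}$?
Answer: $\frac{10102792671683}{15760752202380} \approx 0.64101$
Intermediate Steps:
$\frac{\left(224 + 242\right)^{2}}{-4241847} - \frac{2571909}{-3715540} = 466^{2} \left(- \frac{1}{4241847}\right) - - \frac{2571909}{3715540} = 217156 \left(- \frac{1}{4241847}\right) + \frac{2571909}{3715540} = - \frac{217156}{4241847} + \frac{2571909}{3715540} = \frac{10102792671683}{15760752202380}$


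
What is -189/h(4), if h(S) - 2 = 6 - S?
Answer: -189/4 ≈ -47.250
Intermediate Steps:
h(S) = 8 - S (h(S) = 2 + (6 - S) = 8 - S)
-189/h(4) = -189/(8 - 1*4) = -189/(8 - 4) = -189/4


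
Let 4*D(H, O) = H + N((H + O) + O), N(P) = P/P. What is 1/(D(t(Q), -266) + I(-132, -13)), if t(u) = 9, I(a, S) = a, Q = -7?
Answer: -2/259 ≈ -0.0077220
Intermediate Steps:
N(P) = 1
D(H, O) = 1/4 + H/4 (D(H, O) = (H + 1)/4 = (1 + H)/4 = 1/4 + H/4)
1/(D(t(Q), -266) + I(-132, -13)) = 1/((1/4 + (1/4)*9) - 132) = 1/((1/4 + 9/4) - 132) = 1/(5/2 - 132) = 1/(-259/2) = -2/259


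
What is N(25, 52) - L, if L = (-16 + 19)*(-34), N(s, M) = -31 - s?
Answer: 46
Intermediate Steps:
L = -102 (L = 3*(-34) = -102)
N(25, 52) - L = (-31 - 1*25) - 1*(-102) = (-31 - 25) + 102 = -56 + 102 = 46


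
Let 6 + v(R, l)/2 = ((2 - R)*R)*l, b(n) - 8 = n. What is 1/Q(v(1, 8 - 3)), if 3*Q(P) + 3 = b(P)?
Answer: 1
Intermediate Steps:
b(n) = 8 + n
v(R, l) = -12 + 2*R*l*(2 - R) (v(R, l) = -12 + 2*(((2 - R)*R)*l) = -12 + 2*((R*(2 - R))*l) = -12 + 2*(R*l*(2 - R)) = -12 + 2*R*l*(2 - R))
Q(P) = 5/3 + P/3 (Q(P) = -1 + (8 + P)/3 = -1 + (8/3 + P/3) = 5/3 + P/3)
1/Q(v(1, 8 - 3)) = 1/(5/3 + (-12 - 2*(8 - 3)*1**2 + 4*1*(8 - 3))/3) = 1/(5/3 + (-12 - 2*5*1 + 4*1*5)/3) = 1/(5/3 + (-12 - 10 + 20)/3) = 1/(5/3 + (1/3)*(-2)) = 1/(5/3 - 2/3) = 1/1 = 1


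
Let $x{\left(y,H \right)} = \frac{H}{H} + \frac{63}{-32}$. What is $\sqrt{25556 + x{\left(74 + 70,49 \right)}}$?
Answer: $\frac{7 \sqrt{33378}}{8} \approx 159.86$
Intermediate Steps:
$x{\left(y,H \right)} = - \frac{31}{32}$ ($x{\left(y,H \right)} = 1 + 63 \left(- \frac{1}{32}\right) = 1 - \frac{63}{32} = - \frac{31}{32}$)
$\sqrt{25556 + x{\left(74 + 70,49 \right)}} = \sqrt{25556 - \frac{31}{32}} = \sqrt{\frac{817761}{32}} = \frac{7 \sqrt{33378}}{8}$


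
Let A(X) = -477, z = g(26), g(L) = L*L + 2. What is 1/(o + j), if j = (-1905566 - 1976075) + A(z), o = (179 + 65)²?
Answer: -1/3822582 ≈ -2.6160e-7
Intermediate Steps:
g(L) = 2 + L² (g(L) = L² + 2 = 2 + L²)
z = 678 (z = 2 + 26² = 2 + 676 = 678)
o = 59536 (o = 244² = 59536)
j = -3882118 (j = (-1905566 - 1976075) - 477 = -3881641 - 477 = -3882118)
1/(o + j) = 1/(59536 - 3882118) = 1/(-3822582) = -1/3822582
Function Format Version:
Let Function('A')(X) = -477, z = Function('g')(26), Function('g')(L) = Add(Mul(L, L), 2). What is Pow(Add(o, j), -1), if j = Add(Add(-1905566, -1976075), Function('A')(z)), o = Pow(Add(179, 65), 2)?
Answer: Rational(-1, 3822582) ≈ -2.6160e-7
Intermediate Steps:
Function('g')(L) = Add(2, Pow(L, 2)) (Function('g')(L) = Add(Pow(L, 2), 2) = Add(2, Pow(L, 2)))
z = 678 (z = Add(2, Pow(26, 2)) = Add(2, 676) = 678)
o = 59536 (o = Pow(244, 2) = 59536)
j = -3882118 (j = Add(Add(-1905566, -1976075), -477) = Add(-3881641, -477) = -3882118)
Pow(Add(o, j), -1) = Pow(Add(59536, -3882118), -1) = Pow(-3822582, -1) = Rational(-1, 3822582)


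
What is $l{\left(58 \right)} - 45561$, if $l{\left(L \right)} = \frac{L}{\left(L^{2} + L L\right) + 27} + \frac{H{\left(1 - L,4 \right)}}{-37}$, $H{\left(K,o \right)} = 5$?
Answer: $- \frac{11387320164}{249935} \approx -45561.0$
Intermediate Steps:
$l{\left(L \right)} = - \frac{5}{37} + \frac{L}{27 + 2 L^{2}}$ ($l{\left(L \right)} = \frac{L}{\left(L^{2} + L L\right) + 27} + \frac{5}{-37} = \frac{L}{\left(L^{2} + L^{2}\right) + 27} + 5 \left(- \frac{1}{37}\right) = \frac{L}{2 L^{2} + 27} - \frac{5}{37} = \frac{L}{27 + 2 L^{2}} - \frac{5}{37} = - \frac{5}{37} + \frac{L}{27 + 2 L^{2}}$)
$l{\left(58 \right)} - 45561 = \frac{-135 - 10 \cdot 58^{2} + 37 \cdot 58}{37 \left(27 + 2 \cdot 58^{2}\right)} - 45561 = \frac{-135 - 33640 + 2146}{37 \left(27 + 2 \cdot 3364\right)} - 45561 = \frac{-135 - 33640 + 2146}{37 \left(27 + 6728\right)} - 45561 = \frac{1}{37} \cdot \frac{1}{6755} \left(-31629\right) - 45561 = - \frac{31629}{249935} - 45561 = - \frac{11387320164}{249935}$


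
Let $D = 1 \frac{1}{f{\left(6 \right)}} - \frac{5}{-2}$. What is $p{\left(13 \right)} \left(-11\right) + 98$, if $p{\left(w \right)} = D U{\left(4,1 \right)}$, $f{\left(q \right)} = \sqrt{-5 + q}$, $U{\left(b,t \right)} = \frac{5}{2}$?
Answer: $\frac{7}{4} \approx 1.75$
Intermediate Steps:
$U{\left(b,t \right)} = \frac{5}{2}$ ($U{\left(b,t \right)} = 5 \cdot \frac{1}{2} = \frac{5}{2}$)
$D = \frac{7}{2}$ ($D = 1 \frac{1}{\sqrt{-5 + 6}} - \frac{5}{-2} = 1 \frac{1}{\sqrt{1}} - - \frac{5}{2} = 1 \cdot 1^{-1} + \frac{5}{2} = 1 \cdot 1 + \frac{5}{2} = 1 + \frac{5}{2} = \frac{7}{2} \approx 3.5$)
$p{\left(w \right)} = \frac{35}{4}$ ($p{\left(w \right)} = \frac{7}{2} \cdot \frac{5}{2} = \frac{35}{4}$)
$p{\left(13 \right)} \left(-11\right) + 98 = \frac{35}{4} \left(-11\right) + 98 = - \frac{385}{4} + 98 = \frac{7}{4}$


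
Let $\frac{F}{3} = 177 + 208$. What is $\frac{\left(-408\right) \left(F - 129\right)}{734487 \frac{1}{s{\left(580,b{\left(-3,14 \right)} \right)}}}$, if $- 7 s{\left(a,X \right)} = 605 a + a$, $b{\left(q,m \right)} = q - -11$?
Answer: $\frac{49044113280}{1713803} \approx 28617.0$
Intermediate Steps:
$F = 1155$ ($F = 3 \left(177 + 208\right) = 3 \cdot 385 = 1155$)
$b{\left(q,m \right)} = 11 + q$ ($b{\left(q,m \right)} = q + 11 = 11 + q$)
$s{\left(a,X \right)} = - \frac{606 a}{7}$ ($s{\left(a,X \right)} = - \frac{605 a + a}{7} = - \frac{606 a}{7}$)
$\frac{\left(-408\right) \left(F - 129\right)}{734487 \frac{1}{s{\left(580,b{\left(-3,14 \right)} \right)}}} = \frac{\left(-408\right) \left(1155 - 129\right)}{734487 \frac{1}{\left(- \frac{606}{7}\right) 580}} = \frac{\left(-408\right) 1026}{734487 \frac{1}{- \frac{351480}{7}}} = - \frac{418608}{734487 \left(- \frac{7}{351480}\right)} = - \frac{418608}{- \frac{1713803}{117160}} = \left(-418608\right) \left(- \frac{117160}{1713803}\right) = \frac{49044113280}{1713803}$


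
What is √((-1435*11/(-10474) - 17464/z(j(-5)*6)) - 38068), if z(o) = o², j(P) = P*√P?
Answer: I*√23488011687486670/785550 ≈ 195.1*I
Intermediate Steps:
j(P) = P^(3/2)
√((-1435*11/(-10474) - 17464/z(j(-5)*6)) - 38068) = √((-1435*11/(-10474) - 17464/(((-5)^(3/2)*6)²)) - 38068) = √((-15785*(-1/10474) - 17464/((-5*I*√5*6)²)) - 38068) = √((15785/10474 - 17464/((-30*I*√5)²)) - 38068) = √((15785/10474 - 17464/(-4500)) - 38068) = √((15785/10474 - 17464*(-1/4500)) - 38068) = √((15785/10474 + 4366/1125) - 38068) = √(63487609/11783250 - 38068) = √(-448501273391/11783250) = I*√23488011687486670/785550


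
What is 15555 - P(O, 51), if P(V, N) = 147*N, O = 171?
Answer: 8058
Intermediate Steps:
15555 - P(O, 51) = 15555 - 147*51 = 15555 - 1*7497 = 15555 - 7497 = 8058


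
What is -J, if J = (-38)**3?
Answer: 54872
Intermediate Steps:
J = -54872
-J = -1*(-54872) = 54872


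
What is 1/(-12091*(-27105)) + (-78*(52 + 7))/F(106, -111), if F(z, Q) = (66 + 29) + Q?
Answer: 754098803063/2621812440 ≈ 287.63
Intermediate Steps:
F(z, Q) = 95 + Q
1/(-12091*(-27105)) + (-78*(52 + 7))/F(106, -111) = 1/(-12091*(-27105)) + (-78*(52 + 7))/(95 - 111) = -1/12091*(-1/27105) - 78*59/(-16) = 1/327726555 - 4602*(-1/16) = 1/327726555 + 2301/8 = 754098803063/2621812440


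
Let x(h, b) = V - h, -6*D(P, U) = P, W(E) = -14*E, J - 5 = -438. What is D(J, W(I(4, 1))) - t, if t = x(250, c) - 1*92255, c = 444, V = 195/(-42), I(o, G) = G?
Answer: 1944218/21 ≈ 92582.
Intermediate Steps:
J = -433 (J = 5 - 438 = -433)
V = -65/14 (V = 195*(-1/42) = -65/14 ≈ -4.6429)
D(P, U) = -P/6
x(h, b) = -65/14 - h
t = -1295135/14 (t = (-65/14 - 1*250) - 1*92255 = (-65/14 - 250) - 92255 = -3565/14 - 92255 = -1295135/14 ≈ -92510.)
D(J, W(I(4, 1))) - t = -1/6*(-433) - 1*(-1295135/14) = 433/6 + 1295135/14 = 1944218/21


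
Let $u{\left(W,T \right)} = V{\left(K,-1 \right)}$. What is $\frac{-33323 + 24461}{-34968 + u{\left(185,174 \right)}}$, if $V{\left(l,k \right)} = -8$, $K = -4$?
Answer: $\frac{4431}{17488} \approx 0.25337$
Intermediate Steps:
$u{\left(W,T \right)} = -8$
$\frac{-33323 + 24461}{-34968 + u{\left(185,174 \right)}} = \frac{-33323 + 24461}{-34968 - 8} = - \frac{8862}{-34976} = \left(-8862\right) \left(- \frac{1}{34976}\right) = \frac{4431}{17488}$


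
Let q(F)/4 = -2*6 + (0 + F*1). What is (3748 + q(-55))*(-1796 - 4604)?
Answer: -22272000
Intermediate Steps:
q(F) = -48 + 4*F (q(F) = 4*(-2*6 + (0 + F*1)) = 4*(-12 + (0 + F)) = 4*(-12 + F) = -48 + 4*F)
(3748 + q(-55))*(-1796 - 4604) = (3748 + (-48 + 4*(-55)))*(-1796 - 4604) = (3748 + (-48 - 220))*(-6400) = (3748 - 268)*(-6400) = 3480*(-6400) = -22272000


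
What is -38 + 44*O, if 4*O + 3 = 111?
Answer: 1150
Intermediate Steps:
O = 27 (O = -3/4 + (1/4)*111 = -3/4 + 111/4 = 27)
-38 + 44*O = -38 + 44*27 = -38 + 1188 = 1150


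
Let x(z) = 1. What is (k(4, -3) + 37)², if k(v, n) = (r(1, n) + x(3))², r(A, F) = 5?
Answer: 5329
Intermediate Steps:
k(v, n) = 36 (k(v, n) = (5 + 1)² = 6² = 36)
(k(4, -3) + 37)² = (36 + 37)² = 73² = 5329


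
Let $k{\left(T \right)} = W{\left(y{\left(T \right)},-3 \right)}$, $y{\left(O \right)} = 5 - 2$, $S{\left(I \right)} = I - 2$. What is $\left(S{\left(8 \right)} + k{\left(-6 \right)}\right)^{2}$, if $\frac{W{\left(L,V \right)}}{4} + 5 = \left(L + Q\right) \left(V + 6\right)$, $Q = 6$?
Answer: $8836$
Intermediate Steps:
$S{\left(I \right)} = -2 + I$ ($S{\left(I \right)} = I - 2 = -2 + I$)
$y{\left(O \right)} = 3$
$W{\left(L,V \right)} = -20 + 4 \left(6 + L\right) \left(6 + V\right)$ ($W{\left(L,V \right)} = -20 + 4 \left(L + 6\right) \left(V + 6\right) = -20 + 4 \left(6 + L\right) \left(6 + V\right)$)
$k{\left(T \right)} = 88$ ($k{\left(T \right)} = 124 + 24 \cdot 3 + 24 \left(-3\right) + 4 \cdot 3 \left(-3\right) = 124 + 72 - 72 - 36 = 88$)
$\left(S{\left(8 \right)} + k{\left(-6 \right)}\right)^{2} = \left(\left(-2 + 8\right) + 88\right)^{2} = \left(6 + 88\right)^{2} = 94^{2} = 8836$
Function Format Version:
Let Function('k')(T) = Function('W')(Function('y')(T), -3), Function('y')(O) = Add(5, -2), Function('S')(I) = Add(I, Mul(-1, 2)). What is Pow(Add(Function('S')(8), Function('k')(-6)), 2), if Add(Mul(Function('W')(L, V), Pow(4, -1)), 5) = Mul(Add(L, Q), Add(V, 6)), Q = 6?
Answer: 8836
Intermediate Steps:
Function('S')(I) = Add(-2, I) (Function('S')(I) = Add(I, -2) = Add(-2, I))
Function('y')(O) = 3
Function('W')(L, V) = Add(-20, Mul(4, Add(6, L), Add(6, V))) (Function('W')(L, V) = Add(-20, Mul(4, Mul(Add(L, 6), Add(V, 6)))) = Add(-20, Mul(4, Mul(Add(6, L), Add(6, V)))) = Add(-20, Mul(4, Add(6, L), Add(6, V))))
Function('k')(T) = 88 (Function('k')(T) = Add(124, Mul(24, 3), Mul(24, -3), Mul(4, 3, -3)) = Add(124, 72, -72, -36) = 88)
Pow(Add(Function('S')(8), Function('k')(-6)), 2) = Pow(Add(Add(-2, 8), 88), 2) = Pow(Add(6, 88), 2) = Pow(94, 2) = 8836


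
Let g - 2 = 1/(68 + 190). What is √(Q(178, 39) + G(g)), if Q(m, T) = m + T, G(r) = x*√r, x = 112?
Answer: √(3611097 + 7224*√133386)/129 ≈ 19.379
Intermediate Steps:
g = 517/258 (g = 2 + 1/(68 + 190) = 2 + 1/258 = 517/258 ≈ 2.0039)
G(r) = 112*√r
Q(m, T) = T + m
√(Q(178, 39) + G(g)) = √((39 + 178) + 112*√(517/258)) = √(217 + 112*(√133386/258)) = √(217 + 56*√133386/129)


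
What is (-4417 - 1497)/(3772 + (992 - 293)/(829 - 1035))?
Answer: -1218284/776333 ≈ -1.5693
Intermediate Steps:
(-4417 - 1497)/(3772 + (992 - 293)/(829 - 1035)) = -5914/(3772 + 699/(-206)) = -5914/(3772 + 699*(-1/206)) = -5914/(3772 - 699/206) = -5914/776333/206 = -5914*206/776333 = -1218284/776333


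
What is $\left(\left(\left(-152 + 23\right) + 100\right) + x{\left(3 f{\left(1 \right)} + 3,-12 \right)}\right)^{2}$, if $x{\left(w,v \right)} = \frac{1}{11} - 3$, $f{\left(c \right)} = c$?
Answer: $\frac{123201}{121} \approx 1018.2$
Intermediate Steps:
$x{\left(w,v \right)} = - \frac{32}{11}$ ($x{\left(w,v \right)} = \frac{1}{11} - 3 = - \frac{32}{11}$)
$\left(\left(\left(-152 + 23\right) + 100\right) + x{\left(3 f{\left(1 \right)} + 3,-12 \right)}\right)^{2} = \left(\left(\left(-152 + 23\right) + 100\right) - \frac{32}{11}\right)^{2} = \left(\left(-129 + 100\right) - \frac{32}{11}\right)^{2} = \left(-29 - \frac{32}{11}\right)^{2} = \left(- \frac{351}{11}\right)^{2} = \frac{123201}{121}$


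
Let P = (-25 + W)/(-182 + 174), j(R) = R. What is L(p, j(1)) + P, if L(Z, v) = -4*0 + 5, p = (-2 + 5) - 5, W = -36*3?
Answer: 173/8 ≈ 21.625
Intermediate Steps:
W = -108
p = -2 (p = 3 - 5 = -2)
L(Z, v) = 5 (L(Z, v) = 0 + 5 = 5)
P = 133/8 (P = (-25 - 108)/(-182 + 174) = -133/(-8) = -133*(-1/8) = 133/8 ≈ 16.625)
L(p, j(1)) + P = 5 + 133/8 = 173/8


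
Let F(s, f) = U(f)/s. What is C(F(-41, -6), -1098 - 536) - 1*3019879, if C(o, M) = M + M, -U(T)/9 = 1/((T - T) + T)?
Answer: -3023147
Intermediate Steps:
U(T) = -9/T (U(T) = -9/((T - T) + T) = -9/(0 + T) = -9/T)
F(s, f) = -9/(f*s) (F(s, f) = (-9/f)/s = -9/(f*s))
C(o, M) = 2*M
C(F(-41, -6), -1098 - 536) - 1*3019879 = 2*(-1098 - 536) - 1*3019879 = 2*(-1634) - 3019879 = -3268 - 3019879 = -3023147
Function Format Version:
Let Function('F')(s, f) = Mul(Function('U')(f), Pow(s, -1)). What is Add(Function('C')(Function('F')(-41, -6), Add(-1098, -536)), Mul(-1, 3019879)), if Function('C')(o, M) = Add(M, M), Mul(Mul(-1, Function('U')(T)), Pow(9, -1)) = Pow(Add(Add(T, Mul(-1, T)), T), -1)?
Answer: -3023147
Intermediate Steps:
Function('U')(T) = Mul(-9, Pow(T, -1)) (Function('U')(T) = Mul(-9, Pow(Add(Add(T, Mul(-1, T)), T), -1)) = Mul(-9, Pow(Add(0, T), -1)) = Mul(-9, Pow(T, -1)))
Function('F')(s, f) = Mul(-9, Pow(f, -1), Pow(s, -1)) (Function('F')(s, f) = Mul(Mul(-9, Pow(f, -1)), Pow(s, -1)) = Mul(-9, Pow(f, -1), Pow(s, -1)))
Function('C')(o, M) = Mul(2, M)
Add(Function('C')(Function('F')(-41, -6), Add(-1098, -536)), Mul(-1, 3019879)) = Add(Mul(2, Add(-1098, -536)), Mul(-1, 3019879)) = Add(Mul(2, -1634), -3019879) = Add(-3268, -3019879) = -3023147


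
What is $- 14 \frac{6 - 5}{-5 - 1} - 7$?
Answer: $- \frac{14}{3} \approx -4.6667$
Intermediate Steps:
$- 14 \frac{6 - 5}{-5 - 1} - 7 = - 14 \cdot 1 \frac{1}{-6} - 7 = - 14 \cdot 1 \left(- \frac{1}{6}\right) - 7 = \left(-14\right) \left(- \frac{1}{6}\right) - 7 = \frac{7}{3} - 7 = - \frac{14}{3}$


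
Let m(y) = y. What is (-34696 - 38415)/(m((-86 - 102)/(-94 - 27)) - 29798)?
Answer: 8846431/3605370 ≈ 2.4537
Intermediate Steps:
(-34696 - 38415)/(m((-86 - 102)/(-94 - 27)) - 29798) = (-34696 - 38415)/((-86 - 102)/(-94 - 27) - 29798) = -73111/(-188/(-121) - 29798) = -73111/(-188*(-1/121) - 29798) = -73111/(188/121 - 29798) = -73111/(-3605370/121) = -73111*(-121/3605370) = 8846431/3605370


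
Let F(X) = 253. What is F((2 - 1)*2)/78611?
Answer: 253/78611 ≈ 0.0032184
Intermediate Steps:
F((2 - 1)*2)/78611 = 253/78611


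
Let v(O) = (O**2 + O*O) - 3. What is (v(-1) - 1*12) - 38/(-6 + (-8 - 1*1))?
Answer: -157/15 ≈ -10.467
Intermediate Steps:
v(O) = -3 + 2*O**2 (v(O) = (O**2 + O**2) - 3 = 2*O**2 - 3 = -3 + 2*O**2)
(v(-1) - 1*12) - 38/(-6 + (-8 - 1*1)) = ((-3 + 2*(-1)**2) - 1*12) - 38/(-6 + (-8 - 1*1)) = ((-3 + 2*1) - 12) - 38/(-6 + (-8 - 1)) = ((-3 + 2) - 12) - 38/(-6 - 9) = (-1 - 12) - 38/(-15) = -13 - 38*(-1/15) = -13 + 38/15 = -157/15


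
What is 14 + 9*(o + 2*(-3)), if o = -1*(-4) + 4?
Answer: 32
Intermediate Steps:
o = 8 (o = 4 + 4 = 8)
14 + 9*(o + 2*(-3)) = 14 + 9*(8 + 2*(-3)) = 14 + 9*(8 - 6) = 14 + 9*2 = 14 + 18 = 32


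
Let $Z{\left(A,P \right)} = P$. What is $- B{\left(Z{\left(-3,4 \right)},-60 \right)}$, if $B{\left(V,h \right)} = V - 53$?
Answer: $49$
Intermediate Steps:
$B{\left(V,h \right)} = -53 + V$
$- B{\left(Z{\left(-3,4 \right)},-60 \right)} = - (-53 + 4) = \left(-1\right) \left(-49\right) = 49$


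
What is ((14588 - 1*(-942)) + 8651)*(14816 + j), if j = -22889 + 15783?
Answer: 186435510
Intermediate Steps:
j = -7106
((14588 - 1*(-942)) + 8651)*(14816 + j) = ((14588 - 1*(-942)) + 8651)*(14816 - 7106) = ((14588 + 942) + 8651)*7710 = (15530 + 8651)*7710 = 24181*7710 = 186435510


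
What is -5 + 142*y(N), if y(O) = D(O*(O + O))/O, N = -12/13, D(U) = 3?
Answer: -933/2 ≈ -466.50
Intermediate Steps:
N = -12/13 (N = -12*1/13 = -12/13 ≈ -0.92308)
y(O) = 3/O
-5 + 142*y(N) = -5 + 142*(3/(-12/13)) = -5 + 142*(3*(-13/12)) = -5 + 142*(-13/4) = -5 - 923/2 = -933/2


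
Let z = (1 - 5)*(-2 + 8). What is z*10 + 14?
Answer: -226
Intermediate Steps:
z = -24 (z = -4*6 = -24)
z*10 + 14 = -24*10 + 14 = -240 + 14 = -226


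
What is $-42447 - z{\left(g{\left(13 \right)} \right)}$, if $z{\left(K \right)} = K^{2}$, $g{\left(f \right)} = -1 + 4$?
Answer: $-42456$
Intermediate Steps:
$g{\left(f \right)} = 3$
$-42447 - z{\left(g{\left(13 \right)} \right)} = -42447 - 3^{2} = -42447 - 9 = -42456$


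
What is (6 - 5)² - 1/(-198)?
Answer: 199/198 ≈ 1.0051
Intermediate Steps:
(6 - 5)² - 1/(-198) = 1² - 1*(-1/198) = 1 + 1/198 = 199/198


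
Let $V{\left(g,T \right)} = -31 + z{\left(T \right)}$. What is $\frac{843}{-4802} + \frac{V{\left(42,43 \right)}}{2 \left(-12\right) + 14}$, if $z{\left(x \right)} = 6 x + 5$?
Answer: $- \frac{561247}{24010} \approx -23.376$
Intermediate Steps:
$z{\left(x \right)} = 5 + 6 x$
$V{\left(g,T \right)} = -26 + 6 T$ ($V{\left(g,T \right)} = -31 + \left(5 + 6 T\right) = -26 + 6 T$)
$\frac{843}{-4802} + \frac{V{\left(42,43 \right)}}{2 \left(-12\right) + 14} = \frac{843}{-4802} + \frac{-26 + 6 \cdot 43}{2 \left(-12\right) + 14} = 843 \left(- \frac{1}{4802}\right) + \frac{-26 + 258}{-24 + 14} = - \frac{843}{4802} + \frac{232}{-10} = - \frac{843}{4802} + 232 \left(- \frac{1}{10}\right) = - \frac{843}{4802} - \frac{116}{5} = - \frac{561247}{24010}$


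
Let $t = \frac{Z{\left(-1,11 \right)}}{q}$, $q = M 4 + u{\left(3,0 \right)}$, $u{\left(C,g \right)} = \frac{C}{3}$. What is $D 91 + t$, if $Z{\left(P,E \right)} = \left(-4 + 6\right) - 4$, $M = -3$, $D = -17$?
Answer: $- \frac{17015}{11} \approx -1546.8$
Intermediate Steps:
$u{\left(C,g \right)} = \frac{C}{3}$ ($u{\left(C,g \right)} = C \frac{1}{3} = \frac{C}{3}$)
$Z{\left(P,E \right)} = -2$ ($Z{\left(P,E \right)} = 2 - 4 = -2$)
$q = -11$ ($q = \left(-3\right) 4 + \frac{1}{3} \cdot 3 = -12 + 1 = -11$)
$t = \frac{2}{11}$ ($t = - \frac{2}{-11} = \left(-2\right) \left(- \frac{1}{11}\right) = \frac{2}{11} \approx 0.18182$)
$D 91 + t = \left(-17\right) 91 + \frac{2}{11} = -1547 + \frac{2}{11} = - \frac{17015}{11}$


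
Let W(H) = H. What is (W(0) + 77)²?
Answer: 5929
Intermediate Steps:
(W(0) + 77)² = (0 + 77)² = 77² = 5929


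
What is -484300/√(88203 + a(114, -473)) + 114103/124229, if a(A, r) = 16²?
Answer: 114103/124229 - 484300*√88459/88459 ≈ -1627.4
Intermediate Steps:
a(A, r) = 256
-484300/√(88203 + a(114, -473)) + 114103/124229 = -484300/√(88203 + 256) + 114103/124229 = -484300*√88459/88459 + 114103*(1/124229) = -484300*√88459/88459 + 114103/124229 = 114103/124229 - 484300*√88459/88459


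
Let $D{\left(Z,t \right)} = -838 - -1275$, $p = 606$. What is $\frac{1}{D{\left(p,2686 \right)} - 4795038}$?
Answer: $- \frac{1}{4794601} \approx -2.0857 \cdot 10^{-7}$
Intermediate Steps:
$D{\left(Z,t \right)} = 437$ ($D{\left(Z,t \right)} = -838 + 1275 = 437$)
$\frac{1}{D{\left(p,2686 \right)} - 4795038} = \frac{1}{437 - 4795038} = \frac{1}{-4794601} = - \frac{1}{4794601}$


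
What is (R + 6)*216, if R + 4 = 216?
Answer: 47088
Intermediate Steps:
R = 212 (R = -4 + 216 = 212)
(R + 6)*216 = (212 + 6)*216 = 218*216 = 47088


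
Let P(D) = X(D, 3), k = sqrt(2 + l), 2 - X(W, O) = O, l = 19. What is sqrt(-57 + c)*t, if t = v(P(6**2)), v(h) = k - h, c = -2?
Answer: I*(sqrt(59) + sqrt(1239)) ≈ 42.881*I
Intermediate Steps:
X(W, O) = 2 - O
k = sqrt(21) (k = sqrt(2 + 19) = sqrt(21) ≈ 4.5826)
P(D) = -1 (P(D) = 2 - 1*3 = 2 - 3 = -1)
v(h) = sqrt(21) - h
t = 1 + sqrt(21) (t = sqrt(21) - 1*(-1) = sqrt(21) + 1 = 1 + sqrt(21) ≈ 5.5826)
sqrt(-57 + c)*t = sqrt(-57 - 2)*(1 + sqrt(21)) = sqrt(-59)*(1 + sqrt(21)) = (I*sqrt(59))*(1 + sqrt(21)) = I*sqrt(59)*(1 + sqrt(21))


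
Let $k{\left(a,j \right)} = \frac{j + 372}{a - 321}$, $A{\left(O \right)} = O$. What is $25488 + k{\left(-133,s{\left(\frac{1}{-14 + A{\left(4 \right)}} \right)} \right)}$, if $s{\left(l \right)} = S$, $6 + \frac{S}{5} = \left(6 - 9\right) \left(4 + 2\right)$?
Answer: $\frac{5785650}{227} \approx 25487.0$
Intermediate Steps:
$S = -120$ ($S = -30 + 5 \left(6 - 9\right) \left(4 + 2\right) = -30 + 5 \left(\left(-3\right) 6\right) = -30 + 5 \left(-18\right) = -30 - 90 = -120$)
$s{\left(l \right)} = -120$
$k{\left(a,j \right)} = \frac{372 + j}{-321 + a}$
$25488 + k{\left(-133,s{\left(\frac{1}{-14 + A{\left(4 \right)}} \right)} \right)} = 25488 + \frac{372 - 120}{-321 - 133} = 25488 + \frac{1}{-454} \cdot 252 = 25488 - \frac{126}{227} = \frac{5785650}{227}$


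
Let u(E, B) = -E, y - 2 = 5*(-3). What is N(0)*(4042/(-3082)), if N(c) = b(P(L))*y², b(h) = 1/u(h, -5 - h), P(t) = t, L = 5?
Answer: 341549/7705 ≈ 44.328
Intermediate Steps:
y = -13 (y = 2 + 5*(-3) = 2 - 15 = -13)
b(h) = -1/h (b(h) = 1/(-h) = -1/h)
N(c) = -169/5 (N(c) = -1/5*(-13)² = -1*⅕*169 = -⅕*169 = -169/5)
N(0)*(4042/(-3082)) = -683098/(5*(-3082)) = -683098*(-1)/(5*3082) = -169/5*(-2021/1541) = 341549/7705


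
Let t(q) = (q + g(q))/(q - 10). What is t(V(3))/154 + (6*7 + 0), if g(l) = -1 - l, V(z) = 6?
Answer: 25873/616 ≈ 42.002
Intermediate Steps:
t(q) = -1/(-10 + q) (t(q) = (q + (-1 - q))/(q - 10) = -1/(-10 + q))
t(V(3))/154 + (6*7 + 0) = -1/(-10 + 6)/154 + (6*7 + 0) = -1/(-4)*(1/154) + (42 + 0) = -1*(-¼)*(1/154) + 42 = (¼)*(1/154) + 42 = 1/616 + 42 = 25873/616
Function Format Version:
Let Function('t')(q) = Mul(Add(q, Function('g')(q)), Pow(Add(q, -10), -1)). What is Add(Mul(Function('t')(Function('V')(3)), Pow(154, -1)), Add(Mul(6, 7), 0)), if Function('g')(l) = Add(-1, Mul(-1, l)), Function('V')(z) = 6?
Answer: Rational(25873, 616) ≈ 42.002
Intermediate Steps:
Function('t')(q) = Mul(-1, Pow(Add(-10, q), -1)) (Function('t')(q) = Mul(Add(q, Add(-1, Mul(-1, q))), Pow(Add(q, -10), -1)) = Mul(-1, Pow(Add(-10, q), -1)))
Add(Mul(Function('t')(Function('V')(3)), Pow(154, -1)), Add(Mul(6, 7), 0)) = Add(Mul(Mul(-1, Pow(Add(-10, 6), -1)), Pow(154, -1)), Add(Mul(6, 7), 0)) = Add(Mul(Mul(-1, Pow(-4, -1)), Rational(1, 154)), Add(42, 0)) = Add(Mul(Mul(-1, Rational(-1, 4)), Rational(1, 154)), 42) = Add(Mul(Rational(1, 4), Rational(1, 154)), 42) = Add(Rational(1, 616), 42) = Rational(25873, 616)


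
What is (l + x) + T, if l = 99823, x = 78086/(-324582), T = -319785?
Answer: -35697891985/162291 ≈ -2.1996e+5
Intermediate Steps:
x = -39043/162291 (x = 78086*(-1/324582) = -39043/162291 ≈ -0.24057)
(l + x) + T = (99823 - 39043/162291) - 319785 = 16200335450/162291 - 319785 = -35697891985/162291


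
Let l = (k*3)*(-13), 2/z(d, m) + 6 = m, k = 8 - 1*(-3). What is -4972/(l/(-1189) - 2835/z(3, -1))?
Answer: -11823416/23596563 ≈ -0.50107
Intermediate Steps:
k = 11 (k = 8 + 3 = 11)
z(d, m) = 2/(-6 + m)
l = -429 (l = (11*3)*(-13) = 33*(-13) = -429)
-4972/(l/(-1189) - 2835/z(3, -1)) = -4972/(-429/(-1189) - 2835/(2/(-6 - 1))) = -4972/(-429*(-1/1189) - 2835/(2/(-7))) = -4972/(429/1189 - 2835/(2*(-⅐))) = -4972/(429/1189 - 2835/(-2/7)) = -4972/(429/1189 - 2835*(-7/2)) = -4972/(429/1189 + 19845/2) = -4972/23596563/2378 = -4972*2378/23596563 = -11823416/23596563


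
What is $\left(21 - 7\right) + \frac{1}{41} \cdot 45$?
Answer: $\frac{619}{41} \approx 15.098$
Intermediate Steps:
$\left(21 - 7\right) + \frac{1}{41} \cdot 45 = 14 + \frac{45}{41} = \frac{619}{41}$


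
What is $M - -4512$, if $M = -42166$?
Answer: $-37654$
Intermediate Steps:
$M - -4512 = -42166 - -4512 = -42166 + 4512 = -37654$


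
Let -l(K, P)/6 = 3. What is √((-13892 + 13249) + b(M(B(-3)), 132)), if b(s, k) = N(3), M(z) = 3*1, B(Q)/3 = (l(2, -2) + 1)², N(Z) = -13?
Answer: 4*I*√41 ≈ 25.612*I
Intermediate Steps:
l(K, P) = -18 (l(K, P) = -6*3 = -18)
B(Q) = 867 (B(Q) = 3*(-18 + 1)² = 3*(-17)² = 3*289 = 867)
M(z) = 3
b(s, k) = -13
√((-13892 + 13249) + b(M(B(-3)), 132)) = √((-13892 + 13249) - 13) = √(-643 - 13) = √(-656) = 4*I*√41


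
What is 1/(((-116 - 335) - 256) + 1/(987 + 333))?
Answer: -1320/933239 ≈ -0.0014144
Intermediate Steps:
1/(((-116 - 335) - 256) + 1/(987 + 333)) = 1/((-451 - 256) + 1/1320) = 1/(-707 + 1/1320) = 1/(-933239/1320) = -1320/933239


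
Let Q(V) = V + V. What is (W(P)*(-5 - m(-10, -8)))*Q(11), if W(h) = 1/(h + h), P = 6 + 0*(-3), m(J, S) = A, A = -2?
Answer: -11/2 ≈ -5.5000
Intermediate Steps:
m(J, S) = -2
Q(V) = 2*V
P = 6 (P = 6 + 0 = 6)
W(h) = 1/(2*h)
(W(P)*(-5 - m(-10, -8)))*Q(11) = (((½)/6)*(-5 - 1*(-2)))*(2*11) = (((½)*(⅙))*(-5 + 2))*22 = ((1/12)*(-3))*22 = -¼*22 = -11/2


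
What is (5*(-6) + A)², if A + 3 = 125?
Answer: 8464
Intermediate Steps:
A = 122 (A = -3 + 125 = 122)
(5*(-6) + A)² = (5*(-6) + 122)² = (-30 + 122)² = 92² = 8464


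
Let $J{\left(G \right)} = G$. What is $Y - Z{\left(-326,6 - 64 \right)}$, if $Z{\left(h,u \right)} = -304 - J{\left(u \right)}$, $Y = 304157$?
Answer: $304403$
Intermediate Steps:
$Z{\left(h,u \right)} = -304 - u$
$Y - Z{\left(-326,6 - 64 \right)} = 304157 - \left(-304 - \left(6 - 64\right)\right) = 304157 - \left(-304 - -58\right) = 304157 - \left(-304 + 58\right) = 304157 - -246 = 304157 + 246 = 304403$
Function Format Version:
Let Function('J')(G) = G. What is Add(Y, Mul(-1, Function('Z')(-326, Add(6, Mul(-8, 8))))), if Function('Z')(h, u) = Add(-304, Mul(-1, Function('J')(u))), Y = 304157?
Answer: 304403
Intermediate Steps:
Function('Z')(h, u) = Add(-304, Mul(-1, u))
Add(Y, Mul(-1, Function('Z')(-326, Add(6, Mul(-8, 8))))) = Add(304157, Mul(-1, Add(-304, Mul(-1, Add(6, Mul(-8, 8)))))) = Add(304157, Mul(-1, Add(-304, Mul(-1, Add(6, -64))))) = Add(304157, Mul(-1, Add(-304, Mul(-1, -58)))) = Add(304157, Mul(-1, Add(-304, 58))) = Add(304157, Mul(-1, -246)) = Add(304157, 246) = 304403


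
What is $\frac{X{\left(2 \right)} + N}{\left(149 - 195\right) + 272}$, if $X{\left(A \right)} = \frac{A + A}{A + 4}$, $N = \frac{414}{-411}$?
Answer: $- \frac{70}{46443} \approx -0.0015072$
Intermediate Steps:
$N = - \frac{138}{137}$ ($N = 414 \left(- \frac{1}{411}\right) = - \frac{138}{137} \approx -1.0073$)
$X{\left(A \right)} = \frac{2 A}{4 + A}$
$\frac{X{\left(2 \right)} + N}{\left(149 - 195\right) + 272} = \frac{2 \cdot 2 \frac{1}{4 + 2} - \frac{138}{137}}{\left(149 - 195\right) + 272} = \frac{2 \cdot 2 \cdot \frac{1}{6} - \frac{138}{137}}{-46 + 272} = \frac{2 \cdot 2 \cdot \frac{1}{6} - \frac{138}{137}}{226} = \left(\frac{2}{3} - \frac{138}{137}\right) \frac{1}{226} = \left(- \frac{140}{411}\right) \frac{1}{226} = - \frac{70}{46443}$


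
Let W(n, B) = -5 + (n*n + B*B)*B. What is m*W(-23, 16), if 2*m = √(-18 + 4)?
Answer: 12555*I*√14/2 ≈ 23488.0*I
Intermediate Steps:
m = I*√14/2 (m = √(-18 + 4)/2 = √(-14)/2 = (I*√14)/2 = I*√14/2 ≈ 1.8708*I)
W(n, B) = -5 + B*(B² + n²) (W(n, B) = -5 + (n² + B²)*B = -5 + (B² + n²)*B = -5 + B*(B² + n²))
m*W(-23, 16) = (I*√14/2)*(-5 + 16³ + 16*(-23)²) = (I*√14/2)*(-5 + 4096 + 16*529) = (I*√14/2)*(-5 + 4096 + 8464) = (I*√14/2)*12555 = 12555*I*√14/2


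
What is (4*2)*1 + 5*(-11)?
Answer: -47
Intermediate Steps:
(4*2)*1 + 5*(-11) = 8*1 - 55 = 8 - 55 = -47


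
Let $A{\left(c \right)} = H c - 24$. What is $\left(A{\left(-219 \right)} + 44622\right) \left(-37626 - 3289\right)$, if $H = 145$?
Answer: $-525471345$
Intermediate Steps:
$A{\left(c \right)} = -24 + 145 c$ ($A{\left(c \right)} = 145 c - 24 = -24 + 145 c$)
$\left(A{\left(-219 \right)} + 44622\right) \left(-37626 - 3289\right) = \left(\left(-24 + 145 \left(-219\right)\right) + 44622\right) \left(-37626 - 3289\right) = \left(\left(-24 - 31755\right) + 44622\right) \left(-40915\right) = \left(-31779 + 44622\right) \left(-40915\right) = 12843 \left(-40915\right) = -525471345$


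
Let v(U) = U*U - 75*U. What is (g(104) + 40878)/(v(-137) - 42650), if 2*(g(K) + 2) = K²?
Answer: -23142/6803 ≈ -3.4017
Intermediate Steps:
g(K) = -2 + K²/2
v(U) = U² - 75*U
(g(104) + 40878)/(v(-137) - 42650) = ((-2 + (½)*104²) + 40878)/(-137*(-75 - 137) - 42650) = ((-2 + (½)*10816) + 40878)/(-137*(-212) - 42650) = ((-2 + 5408) + 40878)/(29044 - 42650) = (5406 + 40878)/(-13606) = 46284*(-1/13606) = -23142/6803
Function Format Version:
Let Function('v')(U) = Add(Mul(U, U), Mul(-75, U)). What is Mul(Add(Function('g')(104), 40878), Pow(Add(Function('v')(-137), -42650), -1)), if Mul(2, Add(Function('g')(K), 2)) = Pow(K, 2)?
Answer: Rational(-23142, 6803) ≈ -3.4017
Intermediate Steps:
Function('g')(K) = Add(-2, Mul(Rational(1, 2), Pow(K, 2)))
Function('v')(U) = Add(Pow(U, 2), Mul(-75, U))
Mul(Add(Function('g')(104), 40878), Pow(Add(Function('v')(-137), -42650), -1)) = Mul(Add(Add(-2, Mul(Rational(1, 2), Pow(104, 2))), 40878), Pow(Add(Mul(-137, Add(-75, -137)), -42650), -1)) = Mul(Add(Add(-2, Mul(Rational(1, 2), 10816)), 40878), Pow(Add(Mul(-137, -212), -42650), -1)) = Mul(Add(Add(-2, 5408), 40878), Pow(Add(29044, -42650), -1)) = Mul(Add(5406, 40878), Pow(-13606, -1)) = Mul(46284, Rational(-1, 13606)) = Rational(-23142, 6803)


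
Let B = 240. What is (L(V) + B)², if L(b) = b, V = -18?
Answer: 49284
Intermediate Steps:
(L(V) + B)² = (-18 + 240)² = 222² = 49284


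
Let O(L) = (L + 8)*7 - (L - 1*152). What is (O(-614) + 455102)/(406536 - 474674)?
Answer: -32259/4867 ≈ -6.6281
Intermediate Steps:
O(L) = 208 + 6*L (O(L) = (8 + L)*7 - (L - 152) = (56 + 7*L) - (-152 + L) = (56 + 7*L) + (152 - L) = 208 + 6*L)
(O(-614) + 455102)/(406536 - 474674) = ((208 + 6*(-614)) + 455102)/(406536 - 474674) = ((208 - 3684) + 455102)/(-68138) = (-3476 + 455102)*(-1/68138) = 451626*(-1/68138) = -32259/4867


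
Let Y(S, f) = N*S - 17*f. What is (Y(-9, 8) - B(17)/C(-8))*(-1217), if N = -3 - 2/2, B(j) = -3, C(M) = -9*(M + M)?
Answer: 5840383/48 ≈ 1.2167e+5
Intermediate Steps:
C(M) = -18*M
N = -4 (N = -3 - 2/2 = -3 - 1*1 = -3 - 1 = -4)
Y(S, f) = -17*f - 4*S (Y(S, f) = -4*S - 17*f = -17*f - 4*S)
(Y(-9, 8) - B(17)/C(-8))*(-1217) = ((-17*8 - 4*(-9)) - (-3)/((-18*(-8))))*(-1217) = ((-136 + 36) - (-3)/144)*(-1217) = (-100 - (-3)/144)*(-1217) = (-100 - 1*(-1/48))*(-1217) = (-100 + 1/48)*(-1217) = -4799/48*(-1217) = 5840383/48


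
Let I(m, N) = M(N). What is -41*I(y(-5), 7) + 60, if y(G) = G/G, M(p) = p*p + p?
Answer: -2236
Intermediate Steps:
M(p) = p + p² (M(p) = p² + p = p + p²)
y(G) = 1
I(m, N) = N*(1 + N)
-41*I(y(-5), 7) + 60 = -287*(1 + 7) + 60 = -287*8 + 60 = -41*56 + 60 = -2296 + 60 = -2236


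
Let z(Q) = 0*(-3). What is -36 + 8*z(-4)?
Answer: -36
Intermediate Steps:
z(Q) = 0
-36 + 8*z(-4) = -36 + 8*0 = -36 + 0 = -36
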